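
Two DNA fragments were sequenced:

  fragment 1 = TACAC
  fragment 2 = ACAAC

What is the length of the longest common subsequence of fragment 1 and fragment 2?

4

Let dp[i][j] be the LCS length of the first i bases of fragment 1 and the first j bases of fragment 2. dp[i][j] = dp[i-1][j-1]+1 when the i-th and j-th bases match, else max(dp[i-1][j], dp[i][j-1]).
    ·  A  C  A  A  C
 ·  0  0  0  0  0  0
 T  0  0  0  0  0  0
 A  0  1  1  1  1  1
 C  0  1  2  2  2  2
 A  0  1  2  3  3  3
 C  0  1  2  3  3  4
dp[5][5] = 4. One LCS (by backtracking along matches): ACAC.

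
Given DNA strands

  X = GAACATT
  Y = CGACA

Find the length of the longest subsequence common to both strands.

Taking G (X #1, Y #2), then A (X #3, Y #3), then C (X #4, Y #4), then A (X #5, Y #5) gives a common subsequence of length 4. dp[7][5] = 4 confirms this is the maximum.

4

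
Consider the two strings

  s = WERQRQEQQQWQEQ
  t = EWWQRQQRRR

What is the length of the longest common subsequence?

Let dp[i][j] be the LCS length of the first i characters of s and the first j characters of t. dp[i][j] = dp[i-1][j-1]+1 when the i-th and j-th characters match, else max(dp[i-1][j], dp[i][j-1]).
    ·  E  W  W  Q  R  Q  Q  R  R  R
 ·  0  0  0  0  0  0  0  0  0  0  0
 W  0  0  1  1  1  1  1  1  1  1  1
 E  0  1  1  1  1  1  1  1  1  1  1
 R  0  1  1  1  1  2  2  2  2  2  2
 Q  0  1  1  1  2  2  3  3  3  3  3
 R  0  1  1  1  2  3  3  3  4  4  4
 Q  0  1  1  1  2  3  4  4  4  4  4
 E  0  1  1  1  2  3  4  4  4  4  4
 Q  0  1  1  1  2  3  4  5  5  5  5
 Q  0  1  1  1  2  3  4  5  5  5  5
 Q  0  1  1  1  2  3  4  5  5  5  5
 W  0  1  2  2  2  3  4  5  5  5  5
 Q  0  1  2  2  3  3  4  5  5  5  5
 E  0  1  2  2  3  3  4  5  5  5  5
 Q  0  1  2  2  3  3  4  5  5  5  5
dp[14][10] = 5. One LCS (by backtracking along matches): WQRQQ.

5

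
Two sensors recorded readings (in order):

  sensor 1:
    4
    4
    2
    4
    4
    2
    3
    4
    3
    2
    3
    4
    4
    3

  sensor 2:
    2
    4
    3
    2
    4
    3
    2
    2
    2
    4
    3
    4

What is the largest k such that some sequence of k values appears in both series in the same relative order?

Match 2 [3,1]; then 4 [4,2]; then 2 [6,4]; then 4 [8,5]; then 3 [9,6]; then 2 [10,9]; then 3 [11,11]; then 4 [13,12] — 8 values in the same relative order in both. The LCS DP gives dp[14][12] = 8, so this is optimal.

8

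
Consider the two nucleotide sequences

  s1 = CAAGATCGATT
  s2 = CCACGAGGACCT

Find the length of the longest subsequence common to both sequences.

7

Let dp[i][j] be the LCS length of the first i bases of s1 and the first j bases of s2. dp[i][j] = dp[i-1][j-1]+1 when the i-th and j-th bases match, else max(dp[i-1][j], dp[i][j-1]).
    ·  C  C  A  C  G  A  G  G  A  C  C  T
 ·  0  0  0  0  0  0  0  0  0  0  0  0  0
 C  0  1  1  1  1  1  1  1  1  1  1  1  1
 A  0  1  1  2  2  2  2  2  2  2  2  2  2
 A  0  1  1  2  2  2  3  3  3  3  3  3  3
 G  0  1  1  2  2  3  3  4  4  4  4  4  4
 A  0  1  1  2  2  3  4  4  4  5  5  5  5
 T  0  1  1  2  2  3  4  4  4  5  5  5  6
 C  0  1  2  2  3  3  4  4  4  5  6  6  6
 G  0  1  2  2  3  4  4  5  5  5  6  6  6
 A  0  1  2  3  3  4  5  5  5  6  6  6  6
 T  0  1  2  3  3  4  5  5  5  6  6  6  7
 T  0  1  2  3  3  4  5  5  5  6  6  6  7
dp[11][12] = 7. One LCS (by backtracking along matches): CAAGACT.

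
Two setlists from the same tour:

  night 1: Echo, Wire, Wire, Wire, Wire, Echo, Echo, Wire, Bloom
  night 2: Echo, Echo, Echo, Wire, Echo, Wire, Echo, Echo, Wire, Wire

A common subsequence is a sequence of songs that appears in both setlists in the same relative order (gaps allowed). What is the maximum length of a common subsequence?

6

Taking Echo [1,3], then Wire [2,4], then Wire [5,6], then Echo [6,7], then Echo [7,8], then Wire [8,10] gives a common subsequence of length 6, and the DP table's final entry dp[9][10] is also 6, so no common subsequence is longer.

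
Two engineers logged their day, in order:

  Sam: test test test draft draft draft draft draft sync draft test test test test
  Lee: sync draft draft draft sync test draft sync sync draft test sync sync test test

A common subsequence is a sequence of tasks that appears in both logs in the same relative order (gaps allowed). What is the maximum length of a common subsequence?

9

One common subsequence of length 9: draft (Sam #4, Lee #2), draft (Sam #5, Lee #3), draft (Sam #6, Lee #4), draft (Sam #7, Lee #7), sync (Sam #9, Lee #9), draft (Sam #10, Lee #10), test (Sam #11, Lee #11), test (Sam #13, Lee #14), test (Sam #14, Lee #15). Since dp[14][15] = 9, nothing longer is possible.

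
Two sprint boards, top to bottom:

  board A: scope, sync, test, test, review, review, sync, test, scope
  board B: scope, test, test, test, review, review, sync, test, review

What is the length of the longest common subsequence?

7

Match scope at board A[1]=board B[1], then test at board A[3]=board B[3], then test at board A[4]=board B[4], then review at board A[5]=board B[5], then review at board A[6]=board B[6], then sync at board A[7]=board B[7], then test at board A[8]=board B[8] — 7 tasks in the same relative order in both. The LCS DP gives dp[9][9] = 7, so this is optimal.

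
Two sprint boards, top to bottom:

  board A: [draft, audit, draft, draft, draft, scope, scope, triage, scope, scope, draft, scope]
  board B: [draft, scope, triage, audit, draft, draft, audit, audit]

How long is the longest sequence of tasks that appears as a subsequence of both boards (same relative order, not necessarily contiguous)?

4

Pick draft at board A[1]=board B[1]; then audit at board A[2]=board B[4]; then draft at board A[3]=board B[5]; then draft at board A[4]=board B[6]; all 4 tasks appear in both, in order, and the DP table's final entry dp[12][8] is also 4, so no common subsequence is longer.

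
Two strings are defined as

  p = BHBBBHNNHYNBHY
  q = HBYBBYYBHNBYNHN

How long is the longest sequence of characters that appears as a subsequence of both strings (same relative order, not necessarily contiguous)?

Match B at p[1]=q[2], B at p[3]=q[4], B at p[4]=q[5], B at p[5]=q[8], H at p[6]=q[9], N at p[7]=q[10], N at p[8]=q[13], H at p[9]=q[14], N at p[11]=q[15] — 9 characters in the same relative order in both. dp[14][15] = 9 confirms this is the maximum.

9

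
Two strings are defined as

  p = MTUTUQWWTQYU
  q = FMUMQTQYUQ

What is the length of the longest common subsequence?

One common subsequence of length 7: M at p[1]=q[2], then U at p[3]=q[3], then Q at p[6]=q[5], then T at p[9]=q[6], then Q at p[10]=q[7], then Y at p[11]=q[8], then U at p[12]=q[9]. Since dp[12][10] = 7, nothing longer is possible.

7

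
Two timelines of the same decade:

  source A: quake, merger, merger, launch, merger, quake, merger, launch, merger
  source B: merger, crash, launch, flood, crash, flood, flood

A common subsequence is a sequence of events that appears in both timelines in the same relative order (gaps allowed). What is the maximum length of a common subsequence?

Pick merger (source A #2, source B #1), then launch (source A #4, source B #3); all 2 events appear in both, in order. Since dp[9][7] = 2, nothing longer is possible.

2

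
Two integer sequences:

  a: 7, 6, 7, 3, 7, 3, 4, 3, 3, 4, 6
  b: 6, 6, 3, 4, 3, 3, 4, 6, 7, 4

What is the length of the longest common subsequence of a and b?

7

Pick 6 at a[2]=b[2], then 3 at a[6]=b[3], then 4 at a[7]=b[4], then 3 at a[8]=b[5], then 3 at a[9]=b[6], then 4 at a[10]=b[7], then 6 at a[11]=b[8]; all 7 values appear in both, in order. Since dp[11][10] = 7, nothing longer is possible.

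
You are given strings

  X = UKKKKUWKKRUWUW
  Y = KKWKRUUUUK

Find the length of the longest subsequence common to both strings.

Pick K (X #4, Y #1), K (X #5, Y #2), W (X #7, Y #3), K (X #9, Y #4), R (X #10, Y #5), U (X #11, Y #8), U (X #13, Y #9); all 7 characters appear in both, in order, and the DP table's final entry dp[14][10] is also 7, so no common subsequence is longer.

7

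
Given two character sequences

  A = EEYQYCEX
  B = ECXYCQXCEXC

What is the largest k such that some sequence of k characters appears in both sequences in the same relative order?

Pick E at A[1]=B[1], then Y at A[3]=B[4], then Q at A[4]=B[6], then C at A[6]=B[8], then E at A[7]=B[9], then X at A[8]=B[10]; all 6 characters appear in both, in order. The LCS DP gives dp[8][11] = 6, so this is optimal.

6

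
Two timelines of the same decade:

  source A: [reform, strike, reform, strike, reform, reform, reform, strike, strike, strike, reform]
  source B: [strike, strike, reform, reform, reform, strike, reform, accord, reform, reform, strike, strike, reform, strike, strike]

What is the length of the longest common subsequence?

Match reform at source A[1]=source B[4], reform at source A[3]=source B[5], strike at source A[4]=source B[6], reform at source A[5]=source B[7], reform at source A[6]=source B[9], reform at source A[7]=source B[10], strike at source A[8]=source B[12], strike at source A[9]=source B[14], strike at source A[10]=source B[15] — 9 events in the same relative order in both. dp[11][15] = 9 confirms this is the maximum.

9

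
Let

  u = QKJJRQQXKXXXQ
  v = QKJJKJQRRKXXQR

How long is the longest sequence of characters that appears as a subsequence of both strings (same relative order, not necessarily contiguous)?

One common subsequence of length 9: Q [1,1]; then K [2,2]; then J [3,4]; then J [4,6]; then R [5,9]; then K [9,10]; then X [11,11]; then X [12,12]; then Q [13,13]. Since dp[13][14] = 9, nothing longer is possible.

9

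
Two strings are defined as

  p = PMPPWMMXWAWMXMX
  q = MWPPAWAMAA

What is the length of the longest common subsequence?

One common subsequence of length 6: M [2,1], P [3,3], P [4,4], W [5,6], M [6,8], A [10,10], and the DP table's final entry dp[15][10] is also 6, so no common subsequence is longer.

6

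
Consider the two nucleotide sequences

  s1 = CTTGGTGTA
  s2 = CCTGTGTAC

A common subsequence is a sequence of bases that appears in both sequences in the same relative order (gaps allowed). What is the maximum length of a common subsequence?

Match C [1,2], then T [3,3], then G [5,4], then T [6,5], then G [7,6], then T [8,7], then A [9,8] — 7 bases in the same relative order in both. Since dp[9][9] = 7, nothing longer is possible.

7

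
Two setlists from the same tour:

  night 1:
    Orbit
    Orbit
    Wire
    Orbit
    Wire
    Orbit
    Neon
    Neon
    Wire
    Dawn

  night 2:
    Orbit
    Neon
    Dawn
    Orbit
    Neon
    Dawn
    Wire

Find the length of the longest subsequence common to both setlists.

4

One common subsequence of length 4: Orbit at night 1[1]=night 2[1], then Orbit at night 1[6]=night 2[4], then Neon at night 1[7]=night 2[5], then Wire at night 1[9]=night 2[7]. dp[10][7] = 4 confirms this is the maximum.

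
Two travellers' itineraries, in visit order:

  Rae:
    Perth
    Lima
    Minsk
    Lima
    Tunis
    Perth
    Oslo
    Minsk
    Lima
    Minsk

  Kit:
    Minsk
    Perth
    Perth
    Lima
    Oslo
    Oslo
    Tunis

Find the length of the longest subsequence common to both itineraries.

3

Pick Perth (Rae #1, Kit #3); then Lima (Rae #2, Kit #4); then Tunis (Rae #5, Kit #7); all 3 stops appear in both, in order. The LCS DP gives dp[10][7] = 3, so this is optimal.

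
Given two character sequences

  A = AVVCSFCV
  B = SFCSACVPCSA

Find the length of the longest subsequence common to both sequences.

4

Let dp[i][j] be the LCS length of the first i characters of A and the first j characters of B. dp[i][j] = dp[i-1][j-1]+1 when the i-th and j-th characters match, else max(dp[i-1][j], dp[i][j-1]).
    ·  S  F  C  S  A  C  V  P  C  S  A
 ·  0  0  0  0  0  0  0  0  0  0  0  0
 A  0  0  0  0  0  1  1  1  1  1  1  1
 V  0  0  0  0  0  1  1  2  2  2  2  2
 V  0  0  0  0  0  1  1  2  2  2  2  2
 C  0  0  0  1  1  1  2  2  2  3  3  3
 S  0  1  1  1  2  2  2  2  2  3  4  4
 F  0  1  2  2  2  2  2  2  2  3  4  4
 C  0  1  2  3  3  3  3  3  3  3  4  4
 V  0  1  2  3  3  3  3  4  4  4  4  4
dp[8][11] = 4. One LCS (by backtracking along matches): AVCS.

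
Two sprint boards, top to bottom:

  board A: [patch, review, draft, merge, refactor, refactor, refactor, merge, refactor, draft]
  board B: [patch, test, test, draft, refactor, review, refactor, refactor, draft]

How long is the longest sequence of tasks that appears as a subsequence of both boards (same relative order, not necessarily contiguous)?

Taking patch [1,1], draft [3,4], refactor [5,5], refactor [7,7], refactor [9,8], draft [10,9] gives a common subsequence of length 6, and the DP table's final entry dp[10][9] is also 6, so no common subsequence is longer.

6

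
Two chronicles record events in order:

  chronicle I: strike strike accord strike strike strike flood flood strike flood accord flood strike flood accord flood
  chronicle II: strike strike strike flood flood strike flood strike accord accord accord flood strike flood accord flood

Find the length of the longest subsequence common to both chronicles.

13

Taking strike (chronicle I #4, chronicle II #1), strike (chronicle I #5, chronicle II #2), strike (chronicle I #6, chronicle II #3), flood (chronicle I #7, chronicle II #4), flood (chronicle I #8, chronicle II #5), strike (chronicle I #9, chronicle II #6), flood (chronicle I #10, chronicle II #7), accord (chronicle I #11, chronicle II #11), flood (chronicle I #12, chronicle II #12), strike (chronicle I #13, chronicle II #13), flood (chronicle I #14, chronicle II #14), accord (chronicle I #15, chronicle II #15), flood (chronicle I #16, chronicle II #16) gives a common subsequence of length 13. Since dp[16][16] = 13, nothing longer is possible.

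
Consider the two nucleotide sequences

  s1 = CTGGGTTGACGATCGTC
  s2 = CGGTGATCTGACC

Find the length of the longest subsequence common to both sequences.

One common subsequence of length 11: C at s1[1]=s2[1]; then G at s1[4]=s2[2]; then G at s1[5]=s2[3]; then T at s1[7]=s2[4]; then G at s1[8]=s2[5]; then A at s1[9]=s2[6]; then C at s1[10]=s2[8]; then G at s1[11]=s2[10]; then A at s1[12]=s2[11]; then C at s1[14]=s2[12]; then C at s1[17]=s2[13], and the DP table's final entry dp[17][13] is also 11, so no common subsequence is longer.

11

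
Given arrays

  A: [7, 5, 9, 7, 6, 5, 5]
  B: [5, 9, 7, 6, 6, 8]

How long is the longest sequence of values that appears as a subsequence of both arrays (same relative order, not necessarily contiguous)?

Match 5 (A #2, B #1), then 9 (A #3, B #2), then 7 (A #4, B #3), then 6 (A #5, B #5) — 4 values in the same relative order in both. dp[7][6] = 4 confirms this is the maximum.

4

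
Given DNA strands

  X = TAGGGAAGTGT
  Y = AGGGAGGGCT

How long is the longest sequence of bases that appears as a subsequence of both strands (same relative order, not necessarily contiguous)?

8

Pick A [2,1], then G [3,2], then G [4,3], then G [5,4], then A [6,5], then G [8,7], then G [10,8], then T [11,10]; all 8 bases appear in both, in order. dp[11][10] = 8 confirms this is the maximum.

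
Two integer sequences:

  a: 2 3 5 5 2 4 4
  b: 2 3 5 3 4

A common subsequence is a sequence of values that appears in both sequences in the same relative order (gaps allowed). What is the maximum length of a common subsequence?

4

Let dp[i][j] be the LCS length of the first i values of a and the first j values of b. dp[i][j] = dp[i-1][j-1]+1 when the i-th and j-th values match, else max(dp[i-1][j], dp[i][j-1]).
    ·  2  3  5  3  4
 ·  0  0  0  0  0  0
 2  0  1  1  1  1  1
 3  0  1  2  2  2  2
 5  0  1  2  3  3  3
 5  0  1  2  3  3  3
 2  0  1  2  3  3  3
 4  0  1  2  3  3  4
 4  0  1  2  3  3  4
dp[7][5] = 4. One LCS (by backtracking along matches): 2, 3, 5, 4.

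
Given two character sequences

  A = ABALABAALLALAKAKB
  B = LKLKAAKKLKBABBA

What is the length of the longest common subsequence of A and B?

7

Match L at A[4]=B[3], then A at A[5]=B[5], then A at A[7]=B[6], then L at A[12]=B[9], then K at A[14]=B[10], then A at A[15]=B[12], then B at A[17]=B[14] — 7 characters in the same relative order in both. dp[17][15] = 7 confirms this is the maximum.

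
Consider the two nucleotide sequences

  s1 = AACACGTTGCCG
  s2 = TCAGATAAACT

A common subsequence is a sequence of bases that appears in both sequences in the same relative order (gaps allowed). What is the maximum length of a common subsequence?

5

Let dp[i][j] be the LCS length of the first i bases of s1 and the first j bases of s2. dp[i][j] = dp[i-1][j-1]+1 when the i-th and j-th bases match, else max(dp[i-1][j], dp[i][j-1]).
    ·  T  C  A  G  A  T  A  A  A  C  T
 ·  0  0  0  0  0  0  0  0  0  0  0  0
 A  0  0  0  1  1  1  1  1  1  1  1  1
 A  0  0  0  1  1  2  2  2  2  2  2  2
 C  0  0  1  1  1  2  2  2  2  2  3  3
 A  0  0  1  2  2  2  2  3  3  3  3  3
 C  0  0  1  2  2  2  2  3  3  3  4  4
 G  0  0  1  2  3  3  3  3  3  3  4  4
 T  0  1  1  2  3  3  4  4  4  4  4  5
 T  0  1  1  2  3  3  4  4  4  4  4  5
 G  0  1  1  2  3  3  4  4  4  4  4  5
 C  0  1  2  2  3  3  4  4  4  4  5  5
 C  0  1  2  2  3  3  4  4  4  4  5  5
 G  0  1  2  2  3  3  4  4  4  4  5  5
dp[12][11] = 5. One LCS (by backtracking along matches): AAACT.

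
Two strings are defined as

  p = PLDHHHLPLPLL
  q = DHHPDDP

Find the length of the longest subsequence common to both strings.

5

Let dp[i][j] be the LCS length of the first i characters of p and the first j characters of q. dp[i][j] = dp[i-1][j-1]+1 when the i-th and j-th characters match, else max(dp[i-1][j], dp[i][j-1]).
    ·  D  H  H  P  D  D  P
 ·  0  0  0  0  0  0  0  0
 P  0  0  0  0  1  1  1  1
 L  0  0  0  0  1  1  1  1
 D  0  1  1  1  1  2  2  2
 H  0  1  2  2  2  2  2  2
 H  0  1  2  3  3  3  3  3
 H  0  1  2  3  3  3  3  3
 L  0  1  2  3  3  3  3  3
 P  0  1  2  3  4  4  4  4
 L  0  1  2  3  4  4  4  4
 P  0  1  2  3  4  4  4  5
 L  0  1  2  3  4  4  4  5
 L  0  1  2  3  4  4  4  5
dp[12][7] = 5. One LCS (by backtracking along matches): DHHPP.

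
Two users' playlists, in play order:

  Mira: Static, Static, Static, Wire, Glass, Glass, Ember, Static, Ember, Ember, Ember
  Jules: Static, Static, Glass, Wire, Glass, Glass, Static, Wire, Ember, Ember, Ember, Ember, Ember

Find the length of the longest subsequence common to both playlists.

9

Pick Static (Mira #1, Jules #1), Static (Mira #2, Jules #2), Wire (Mira #4, Jules #4), Glass (Mira #5, Jules #5), Glass (Mira #6, Jules #6), Ember (Mira #7, Jules #10), Ember (Mira #9, Jules #11), Ember (Mira #10, Jules #12), Ember (Mira #11, Jules #13); all 9 songs appear in both, in order, and the DP table's final entry dp[11][13] is also 9, so no common subsequence is longer.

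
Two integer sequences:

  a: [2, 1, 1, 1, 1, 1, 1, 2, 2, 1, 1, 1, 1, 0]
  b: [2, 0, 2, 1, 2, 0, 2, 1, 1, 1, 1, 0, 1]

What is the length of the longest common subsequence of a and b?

9

Match 2 at a[1]=b[3] → 1 at a[7]=b[4] → 2 at a[8]=b[5] → 2 at a[9]=b[7] → 1 at a[10]=b[8] → 1 at a[11]=b[9] → 1 at a[12]=b[10] → 1 at a[13]=b[11] → 0 at a[14]=b[12] — 9 values in the same relative order in both. dp[14][13] = 9 confirms this is the maximum.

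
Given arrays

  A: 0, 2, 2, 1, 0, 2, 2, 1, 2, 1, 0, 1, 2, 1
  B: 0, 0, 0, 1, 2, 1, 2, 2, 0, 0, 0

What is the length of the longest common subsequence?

6

Taking 0 (A #1, B #3); then 2 (A #3, B #5); then 1 (A #4, B #6); then 2 (A #6, B #7); then 2 (A #7, B #8); then 0 (A #11, B #11) gives a common subsequence of length 6. Since dp[14][11] = 6, nothing longer is possible.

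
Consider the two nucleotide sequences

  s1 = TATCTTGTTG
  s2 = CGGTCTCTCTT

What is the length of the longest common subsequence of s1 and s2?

6

Match T [1,4] → T [3,6] → C [4,7] → T [5,8] → T [8,10] → T [9,11] — 6 bases in the same relative order in both. Since dp[10][11] = 6, nothing longer is possible.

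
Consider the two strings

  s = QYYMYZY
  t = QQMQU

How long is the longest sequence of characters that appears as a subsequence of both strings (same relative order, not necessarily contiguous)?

2

Let dp[i][j] be the LCS length of the first i characters of s and the first j characters of t. dp[i][j] = dp[i-1][j-1]+1 when the i-th and j-th characters match, else max(dp[i-1][j], dp[i][j-1]).
    ·  Q  Q  M  Q  U
 ·  0  0  0  0  0  0
 Q  0  1  1  1  1  1
 Y  0  1  1  1  1  1
 Y  0  1  1  1  1  1
 M  0  1  1  2  2  2
 Y  0  1  1  2  2  2
 Z  0  1  1  2  2  2
 Y  0  1  1  2  2  2
dp[7][5] = 2. One LCS (by backtracking along matches): QM.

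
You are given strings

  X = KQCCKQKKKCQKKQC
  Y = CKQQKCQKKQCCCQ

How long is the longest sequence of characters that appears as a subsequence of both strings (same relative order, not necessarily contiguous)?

One common subsequence of length 10: K [1,2]; then Q [2,3]; then Q [6,4]; then K [9,5]; then C [10,6]; then Q [11,7]; then K [12,8]; then K [13,9]; then Q [14,10]; then C [15,13], and the DP table's final entry dp[15][14] is also 10, so no common subsequence is longer.

10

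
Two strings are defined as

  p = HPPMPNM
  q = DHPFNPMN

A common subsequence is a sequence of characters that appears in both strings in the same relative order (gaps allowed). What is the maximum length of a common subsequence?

5

One common subsequence of length 5: H (p #1, q #2), then P (p #2, q #3), then P (p #3, q #6), then M (p #4, q #7), then N (p #6, q #8), and the DP table's final entry dp[7][8] is also 5, so no common subsequence is longer.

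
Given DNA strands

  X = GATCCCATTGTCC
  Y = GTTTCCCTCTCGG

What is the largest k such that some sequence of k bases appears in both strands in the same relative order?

Pick G (X #1, Y #1), then T (X #3, Y #4), then C (X #4, Y #5), then C (X #5, Y #6), then C (X #6, Y #7), then T (X #8, Y #8), then T (X #9, Y #10), then G (X #10, Y #13); all 8 bases appear in both, in order, and the DP table's final entry dp[13][13] is also 8, so no common subsequence is longer.

8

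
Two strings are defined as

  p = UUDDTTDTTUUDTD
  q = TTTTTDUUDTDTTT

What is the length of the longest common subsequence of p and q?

Taking T [5,2], then T [6,3], then T [8,4], then T [9,5], then U [10,7], then U [11,8], then D [12,9], then T [13,10], then D [14,11] gives a common subsequence of length 9. The LCS DP gives dp[14][14] = 9, so this is optimal.

9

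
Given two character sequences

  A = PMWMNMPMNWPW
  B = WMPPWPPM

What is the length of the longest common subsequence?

5

One common subsequence of length 5: W [3,1] → M [4,2] → P [7,4] → W [10,5] → P [11,7]. The LCS DP gives dp[12][8] = 5, so this is optimal.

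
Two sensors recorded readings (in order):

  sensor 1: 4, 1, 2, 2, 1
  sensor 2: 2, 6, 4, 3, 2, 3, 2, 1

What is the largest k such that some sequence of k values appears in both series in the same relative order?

Let dp[i][j] be the LCS length of the first i values of sensor 1 and the first j values of sensor 2. dp[i][j] = dp[i-1][j-1]+1 when the i-th and j-th values match, else max(dp[i-1][j], dp[i][j-1]).
    ·  2  6  4  3  2  3  2  1
 ·  0  0  0  0  0  0  0  0  0
 4  0  0  0  1  1  1  1  1  1
 1  0  0  0  1  1  1  1  1  2
 2  0  1  1  1  1  2  2  2  2
 2  0  1  1  1  1  2  2  3  3
 1  0  1  1  1  1  2  2  3  4
dp[5][8] = 4. One LCS (by backtracking along matches): 4, 2, 2, 1.

4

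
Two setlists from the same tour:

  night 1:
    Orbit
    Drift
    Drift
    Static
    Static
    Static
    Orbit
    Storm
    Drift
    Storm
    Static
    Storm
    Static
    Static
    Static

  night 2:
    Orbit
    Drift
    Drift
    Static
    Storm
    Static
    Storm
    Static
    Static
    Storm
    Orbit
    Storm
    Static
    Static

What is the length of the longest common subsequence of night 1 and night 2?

10

Pick Orbit (night 1 #1, night 2 #1); then Drift (night 1 #2, night 2 #2); then Drift (night 1 #3, night 2 #3); then Static (night 1 #4, night 2 #6); then Static (night 1 #5, night 2 #8); then Static (night 1 #6, night 2 #9); then Orbit (night 1 #7, night 2 #11); then Storm (night 1 #12, night 2 #12); then Static (night 1 #14, night 2 #13); then Static (night 1 #15, night 2 #14); all 10 songs appear in both, in order. Since dp[15][14] = 10, nothing longer is possible.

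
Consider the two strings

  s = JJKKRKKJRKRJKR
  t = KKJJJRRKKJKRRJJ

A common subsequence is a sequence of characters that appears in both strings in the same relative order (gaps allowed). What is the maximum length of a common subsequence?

9

Match J (s #1, t #4), then J (s #2, t #5), then R (s #5, t #7), then K (s #6, t #8), then K (s #7, t #9), then J (s #8, t #10), then R (s #9, t #12), then R (s #11, t #13), then J (s #12, t #15) — 9 characters in the same relative order in both, and the DP table's final entry dp[14][15] is also 9, so no common subsequence is longer.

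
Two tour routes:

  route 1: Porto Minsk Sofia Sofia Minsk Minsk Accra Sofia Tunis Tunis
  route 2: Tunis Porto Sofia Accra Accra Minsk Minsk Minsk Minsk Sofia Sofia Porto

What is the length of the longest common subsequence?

Taking Porto (route 1 #1, route 2 #2) → Minsk (route 1 #2, route 2 #7) → Minsk (route 1 #5, route 2 #8) → Minsk (route 1 #6, route 2 #9) → Sofia (route 1 #8, route 2 #11) gives a common subsequence of length 5. Since dp[10][12] = 5, nothing longer is possible.

5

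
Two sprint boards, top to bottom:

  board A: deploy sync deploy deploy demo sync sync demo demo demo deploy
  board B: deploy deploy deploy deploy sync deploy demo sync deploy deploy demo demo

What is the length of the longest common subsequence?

Match deploy [1,4], sync [2,5], deploy [4,6], demo [5,7], sync [6,8], demo [9,11], demo [10,12] — 7 tasks in the same relative order in both, and the DP table's final entry dp[11][12] is also 7, so no common subsequence is longer.

7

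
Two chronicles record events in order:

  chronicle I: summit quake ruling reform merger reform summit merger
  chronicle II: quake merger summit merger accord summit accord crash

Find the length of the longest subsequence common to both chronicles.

One common subsequence of length 4: quake (chronicle I #2, chronicle II #1), then merger (chronicle I #5, chronicle II #2), then summit (chronicle I #7, chronicle II #3), then merger (chronicle I #8, chronicle II #4). The LCS DP gives dp[8][8] = 4, so this is optimal.

4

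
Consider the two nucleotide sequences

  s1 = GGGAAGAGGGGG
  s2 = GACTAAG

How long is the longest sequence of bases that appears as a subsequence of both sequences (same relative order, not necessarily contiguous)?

Let dp[i][j] be the LCS length of the first i bases of s1 and the first j bases of s2. dp[i][j] = dp[i-1][j-1]+1 when the i-th and j-th bases match, else max(dp[i-1][j], dp[i][j-1]).
    ·  G  A  C  T  A  A  G
 ·  0  0  0  0  0  0  0  0
 G  0  1  1  1  1  1  1  1
 G  0  1  1  1  1  1  1  2
 G  0  1  1  1  1  1  1  2
 A  0  1  2  2  2  2  2  2
 A  0  1  2  2  2  3  3  3
 G  0  1  2  2  2  3  3  4
 A  0  1  2  2  2  3  4  4
 G  0  1  2  2  2  3  4  5
 G  0  1  2  2  2  3  4  5
 G  0  1  2  2  2  3  4  5
 G  0  1  2  2  2  3  4  5
 G  0  1  2  2  2  3  4  5
dp[12][7] = 5. One LCS (by backtracking along matches): GAAAG.

5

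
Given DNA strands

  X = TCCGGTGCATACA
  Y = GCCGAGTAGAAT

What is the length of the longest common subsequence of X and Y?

Match C at X[2]=Y[2], C at X[3]=Y[3], G at X[4]=Y[4], G at X[5]=Y[6], T at X[6]=Y[7], G at X[7]=Y[9], A at X[9]=Y[11], T at X[10]=Y[12] — 8 bases in the same relative order in both. The LCS DP gives dp[13][12] = 8, so this is optimal.

8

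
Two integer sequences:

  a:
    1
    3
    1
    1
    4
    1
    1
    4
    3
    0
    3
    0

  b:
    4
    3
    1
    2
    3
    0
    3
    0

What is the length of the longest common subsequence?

6

Pick 3 at a[2]=b[2], then 1 at a[3]=b[3], then 3 at a[9]=b[5], then 0 at a[10]=b[6], then 3 at a[11]=b[7], then 0 at a[12]=b[8]; all 6 values appear in both, in order. The LCS DP gives dp[12][8] = 6, so this is optimal.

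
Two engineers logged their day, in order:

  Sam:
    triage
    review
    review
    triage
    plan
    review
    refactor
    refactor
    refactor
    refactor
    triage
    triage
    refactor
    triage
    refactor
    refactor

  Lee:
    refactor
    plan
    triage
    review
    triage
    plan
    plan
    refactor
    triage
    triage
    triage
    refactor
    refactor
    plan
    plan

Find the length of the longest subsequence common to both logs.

10

Taking triage at Sam[1]=Lee[3], then review at Sam[3]=Lee[4], then triage at Sam[4]=Lee[5], then plan at Sam[5]=Lee[7], then refactor at Sam[10]=Lee[8], then triage at Sam[11]=Lee[9], then triage at Sam[12]=Lee[10], then triage at Sam[14]=Lee[11], then refactor at Sam[15]=Lee[12], then refactor at Sam[16]=Lee[13] gives a common subsequence of length 10, and the DP table's final entry dp[16][15] is also 10, so no common subsequence is longer.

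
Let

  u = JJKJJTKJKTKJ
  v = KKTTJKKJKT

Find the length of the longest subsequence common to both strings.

6

Taking J [2,5] → K [3,6] → K [7,7] → J [8,8] → K [9,9] → T [10,10] gives a common subsequence of length 6. The LCS DP gives dp[12][10] = 6, so this is optimal.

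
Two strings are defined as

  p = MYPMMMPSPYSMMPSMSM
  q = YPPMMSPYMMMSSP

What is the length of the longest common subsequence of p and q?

Match Y [2,1], then P [3,3], then M [5,4], then M [6,5], then S [8,6], then P [9,7], then Y [10,8], then M [12,10], then M [13,11], then S [15,12], then S [17,13] — 11 characters in the same relative order in both. dp[18][14] = 11 confirms this is the maximum.

11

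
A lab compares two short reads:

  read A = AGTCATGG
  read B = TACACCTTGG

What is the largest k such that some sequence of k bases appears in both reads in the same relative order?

Let dp[i][j] be the LCS length of the first i bases of read A and the first j bases of read B. dp[i][j] = dp[i-1][j-1]+1 when the i-th and j-th bases match, else max(dp[i-1][j], dp[i][j-1]).
    ·  T  A  C  A  C  C  T  T  G  G
 ·  0  0  0  0  0  0  0  0  0  0  0
 A  0  0  1  1  1  1  1  1  1  1  1
 G  0  0  1  1  1  1  1  1  1  2  2
 T  0  1  1  1  1  1  1  2  2  2  2
 C  0  1  1  2  2  2  2  2  2  2  2
 A  0  1  2  2  3  3  3  3  3  3  3
 T  0  1  2  2  3  3  3  4  4  4  4
 G  0  1  2  2  3  3  3  4  4  5  5
 G  0  1  2  2  3  3  3  4  4  5  6
dp[8][10] = 6. One LCS (by backtracking along matches): ACATGG.

6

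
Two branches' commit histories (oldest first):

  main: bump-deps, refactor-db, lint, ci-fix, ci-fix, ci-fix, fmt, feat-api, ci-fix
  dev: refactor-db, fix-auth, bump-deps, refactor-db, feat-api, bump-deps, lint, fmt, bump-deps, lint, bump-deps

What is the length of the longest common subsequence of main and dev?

4

Pick bump-deps [1,3] → refactor-db [2,4] → lint [3,7] → fmt [7,8]; all 4 commits appear in both, in order. dp[9][11] = 4 confirms this is the maximum.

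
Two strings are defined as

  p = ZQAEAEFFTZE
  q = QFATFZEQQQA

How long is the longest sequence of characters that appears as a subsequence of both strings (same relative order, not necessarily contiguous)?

Taking Q at p[2]=q[1]; then A at p[3]=q[3]; then F at p[8]=q[5]; then Z at p[10]=q[6]; then E at p[11]=q[7] gives a common subsequence of length 5. Since dp[11][11] = 5, nothing longer is possible.

5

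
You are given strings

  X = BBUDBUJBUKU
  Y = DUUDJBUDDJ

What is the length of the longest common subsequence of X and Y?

Let dp[i][j] be the LCS length of the first i characters of X and the first j characters of Y. dp[i][j] = dp[i-1][j-1]+1 when the i-th and j-th characters match, else max(dp[i-1][j], dp[i][j-1]).
    ·  D  U  U  D  J  B  U  D  D  J
 ·  0  0  0  0  0  0  0  0  0  0  0
 B  0  0  0  0  0  0  1  1  1  1  1
 B  0  0  0  0  0  0  1  1  1  1  1
 U  0  0  1  1  1  1  1  2  2  2  2
 D  0  1  1  1  2  2  2  2  3  3  3
 B  0  1  1  1  2  2  3  3  3  3  3
 U  0  1  2  2  2  2  3  4  4  4  4
 J  0  1  2  2  2  3  3  4  4  4  5
 B  0  1  2  2  2  3  4  4  4  4  5
 U  0  1  2  3  3  3  4  5  5  5  5
 K  0  1  2  3  3  3  4  5  5  5  5
 U  0  1  2  3  3  3  4  5  5  5  5
dp[11][10] = 5. One LCS (by backtracking along matches): UDBUJ.

5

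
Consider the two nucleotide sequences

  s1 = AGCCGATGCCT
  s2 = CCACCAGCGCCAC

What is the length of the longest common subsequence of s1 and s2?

One common subsequence of length 7: A (s1 #1, s2 #3), then C (s1 #3, s2 #4), then C (s1 #4, s2 #5), then G (s1 #5, s2 #7), then G (s1 #8, s2 #9), then C (s1 #9, s2 #11), then C (s1 #10, s2 #13). Since dp[11][13] = 7, nothing longer is possible.

7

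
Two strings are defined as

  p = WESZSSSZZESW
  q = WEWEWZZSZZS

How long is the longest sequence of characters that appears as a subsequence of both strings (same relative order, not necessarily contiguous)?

7

One common subsequence of length 7: W (p #1, q #3), then E (p #2, q #4), then Z (p #4, q #7), then S (p #7, q #8), then Z (p #8, q #9), then Z (p #9, q #10), then S (p #11, q #11), and the DP table's final entry dp[12][11] is also 7, so no common subsequence is longer.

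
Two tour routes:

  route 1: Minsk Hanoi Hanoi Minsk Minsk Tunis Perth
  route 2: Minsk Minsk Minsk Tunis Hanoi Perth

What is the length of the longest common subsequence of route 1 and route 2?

5

Pick Minsk [1,1]; then Minsk [4,2]; then Minsk [5,3]; then Tunis [6,4]; then Perth [7,6]; all 5 stops appear in both, in order. The LCS DP gives dp[7][6] = 5, so this is optimal.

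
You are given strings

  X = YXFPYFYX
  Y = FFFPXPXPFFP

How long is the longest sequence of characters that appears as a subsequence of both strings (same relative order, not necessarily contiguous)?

Taking X [2,7], F [3,10], P [4,11] gives a common subsequence of length 3. Since dp[8][11] = 3, nothing longer is possible.

3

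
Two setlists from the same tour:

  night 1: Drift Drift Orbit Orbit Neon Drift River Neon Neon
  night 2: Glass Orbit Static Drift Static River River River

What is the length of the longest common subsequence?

One common subsequence of length 3: Orbit (night 1 #3, night 2 #2), then Drift (night 1 #6, night 2 #4), then River (night 1 #7, night 2 #8). dp[9][8] = 3 confirms this is the maximum.

3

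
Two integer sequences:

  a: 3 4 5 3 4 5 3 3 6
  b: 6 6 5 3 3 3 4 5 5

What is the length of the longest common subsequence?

4

Pick 3 at a[1]=b[6], then 4 at a[2]=b[7], then 5 at a[3]=b[8], then 5 at a[6]=b[9]; all 4 values appear in both, in order. dp[9][9] = 4 confirms this is the maximum.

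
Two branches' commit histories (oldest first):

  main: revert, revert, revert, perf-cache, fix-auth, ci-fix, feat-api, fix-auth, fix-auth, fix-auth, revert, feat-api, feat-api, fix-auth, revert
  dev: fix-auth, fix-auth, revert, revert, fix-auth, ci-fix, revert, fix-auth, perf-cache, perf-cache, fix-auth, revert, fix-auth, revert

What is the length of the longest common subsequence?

Taking revert at main[2]=dev[3], revert at main[3]=dev[4], fix-auth at main[5]=dev[5], ci-fix at main[6]=dev[6], fix-auth at main[8]=dev[8], fix-auth at main[10]=dev[11], revert at main[11]=dev[12], fix-auth at main[14]=dev[13], revert at main[15]=dev[14] gives a common subsequence of length 9, and the DP table's final entry dp[15][14] is also 9, so no common subsequence is longer.

9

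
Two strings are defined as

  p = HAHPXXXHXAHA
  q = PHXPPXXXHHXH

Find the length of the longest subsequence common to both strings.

Let dp[i][j] be the LCS length of the first i characters of p and the first j characters of q. dp[i][j] = dp[i-1][j-1]+1 when the i-th and j-th characters match, else max(dp[i-1][j], dp[i][j-1]).
    ·  P  H  X  P  P  X  X  X  H  H  X  H
 ·  0  0  0  0  0  0  0  0  0  0  0  0  0
 H  0  0  1  1  1  1  1  1  1  1  1  1  1
 A  0  0  1  1  1  1  1  1  1  1  1  1  1
 H  0  0  1  1  1  1  1  1  1  2  2  2  2
 P  0  1  1  1  2  2  2  2  2  2  2  2  2
 X  0  1  1  2  2  2  3  3  3  3  3  3  3
 X  0  1  1  2  2  2  3  4  4  4  4  4  4
 X  0  1  1  2  2  2  3  4  5  5  5  5  5
 H  0  1  2  2  2  2  3  4  5  6  6  6  6
 X  0  1  2  3  3  3  3  4  5  6  6  7  7
 A  0  1  2  3  3  3  3  4  5  6  6  7  7
 H  0  1  2  3  3  3  3  4  5  6  7  7  8
 A  0  1  2  3  3  3  3  4  5  6  7  7  8
dp[12][12] = 8. One LCS (by backtracking along matches): HPXXXHXH.

8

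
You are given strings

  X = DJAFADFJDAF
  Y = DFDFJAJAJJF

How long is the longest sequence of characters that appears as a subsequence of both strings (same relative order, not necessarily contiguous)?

Pick D [1,1] → F [4,2] → D [6,3] → F [7,4] → J [8,7] → A [10,8] → F [11,11]; all 7 characters appear in both, in order. The LCS DP gives dp[11][11] = 7, so this is optimal.

7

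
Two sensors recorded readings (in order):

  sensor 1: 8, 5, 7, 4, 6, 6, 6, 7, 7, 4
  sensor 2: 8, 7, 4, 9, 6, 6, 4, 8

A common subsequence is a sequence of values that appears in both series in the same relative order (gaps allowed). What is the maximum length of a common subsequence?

Pick 8 at sensor 1[1]=sensor 2[1], 7 at sensor 1[3]=sensor 2[2], 4 at sensor 1[4]=sensor 2[3], 6 at sensor 1[6]=sensor 2[5], 6 at sensor 1[7]=sensor 2[6], 4 at sensor 1[10]=sensor 2[7]; all 6 values appear in both, in order. Since dp[10][8] = 6, nothing longer is possible.

6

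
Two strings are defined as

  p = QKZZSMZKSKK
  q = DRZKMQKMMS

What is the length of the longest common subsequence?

4

Let dp[i][j] be the LCS length of the first i characters of p and the first j characters of q. dp[i][j] = dp[i-1][j-1]+1 when the i-th and j-th characters match, else max(dp[i-1][j], dp[i][j-1]).
    ·  D  R  Z  K  M  Q  K  M  M  S
 ·  0  0  0  0  0  0  0  0  0  0  0
 Q  0  0  0  0  0  0  1  1  1  1  1
 K  0  0  0  0  1  1  1  2  2  2  2
 Z  0  0  0  1  1  1  1  2  2  2  2
 Z  0  0  0  1  1  1  1  2  2  2  2
 S  0  0  0  1  1  1  1  2  2  2  3
 M  0  0  0  1  1  2  2  2  3  3  3
 Z  0  0  0  1  1  2  2  2  3  3  3
 K  0  0  0  1  2  2  2  3  3  3  3
 S  0  0  0  1  2  2  2  3  3  3  4
 K  0  0  0  1  2  2  2  3  3  3  4
 K  0  0  0  1  2  2  2  3  3  3  4
dp[11][10] = 4. One LCS (by backtracking along matches): QKMS.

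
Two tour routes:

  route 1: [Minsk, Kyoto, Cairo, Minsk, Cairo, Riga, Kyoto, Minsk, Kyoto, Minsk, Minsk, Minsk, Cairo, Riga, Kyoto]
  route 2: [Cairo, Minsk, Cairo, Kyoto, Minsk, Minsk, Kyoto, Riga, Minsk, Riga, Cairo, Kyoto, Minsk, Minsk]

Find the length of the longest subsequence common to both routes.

Match Cairo [3,1], Minsk [4,2], Cairo [5,3], Kyoto [7,4], Minsk [8,6], Kyoto [9,7], Minsk [10,9], Minsk [11,13], Minsk [12,14] — 9 stops in the same relative order in both. dp[15][14] = 9 confirms this is the maximum.

9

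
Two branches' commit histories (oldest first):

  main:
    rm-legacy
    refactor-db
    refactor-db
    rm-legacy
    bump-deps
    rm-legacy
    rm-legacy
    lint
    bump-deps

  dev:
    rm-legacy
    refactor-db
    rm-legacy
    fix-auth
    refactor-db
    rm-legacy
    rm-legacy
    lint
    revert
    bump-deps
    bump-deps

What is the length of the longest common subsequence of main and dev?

7

Pick rm-legacy at main[1]=dev[1], refactor-db at main[2]=dev[2], refactor-db at main[3]=dev[5], rm-legacy at main[6]=dev[6], rm-legacy at main[7]=dev[7], lint at main[8]=dev[8], bump-deps at main[9]=dev[11]; all 7 commits appear in both, in order. Since dp[9][11] = 7, nothing longer is possible.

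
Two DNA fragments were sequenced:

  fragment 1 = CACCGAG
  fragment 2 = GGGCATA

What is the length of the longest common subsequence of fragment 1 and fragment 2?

3

Pick C [1,4]; then A [2,5]; then A [6,7]; all 3 bases appear in both, in order. Since dp[7][7] = 3, nothing longer is possible.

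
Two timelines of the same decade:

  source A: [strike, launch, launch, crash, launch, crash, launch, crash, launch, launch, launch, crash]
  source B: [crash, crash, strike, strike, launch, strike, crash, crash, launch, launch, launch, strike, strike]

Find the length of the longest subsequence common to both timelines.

7

Pick strike (source A #1, source B #4), launch (source A #2, source B #5), crash (source A #4, source B #7), crash (source A #6, source B #8), launch (source A #7, source B #9), launch (source A #9, source B #10), launch (source A #10, source B #11); all 7 events appear in both, in order, and the DP table's final entry dp[12][13] is also 7, so no common subsequence is longer.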